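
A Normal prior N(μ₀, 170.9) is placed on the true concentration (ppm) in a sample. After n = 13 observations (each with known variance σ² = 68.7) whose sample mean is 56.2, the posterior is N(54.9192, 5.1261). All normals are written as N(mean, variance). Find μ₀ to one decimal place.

μ₀ = 13.5

With known observation variance, the Normal–Normal posterior has precision τ_n = τ₀ + n/σ² and mean μ_n = (τ₀μ₀ + (n/σ²)x̄)/τ_n.
Here τ₀ = 1/170.9 = 0.005851 and τ_data = 13/68.7 = 0.189229, so τ_n = 0.195080.
Rearranging for μ₀: μ₀ = (μ_n·τ_n − τ_data·x̄)/τ₀ = (54.9192·0.195080 − 0.189229·56.2) / 0.005851 = 0.078968/0.005851 ≈ 13.5.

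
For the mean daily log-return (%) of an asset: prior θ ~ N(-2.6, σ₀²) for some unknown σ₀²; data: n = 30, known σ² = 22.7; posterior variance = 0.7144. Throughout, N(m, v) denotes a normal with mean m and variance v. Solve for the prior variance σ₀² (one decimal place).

For the Normal–Normal model with known σ², precisions add: τ_n = τ₀ + n/σ².
So 1/σ₀² = 1/0.7144 − 30/22.7 = 1.399776 − 1.321586 = 0.078190.
Hence σ₀² = 1/0.078190 ≈ 12.8.

σ₀² = 12.8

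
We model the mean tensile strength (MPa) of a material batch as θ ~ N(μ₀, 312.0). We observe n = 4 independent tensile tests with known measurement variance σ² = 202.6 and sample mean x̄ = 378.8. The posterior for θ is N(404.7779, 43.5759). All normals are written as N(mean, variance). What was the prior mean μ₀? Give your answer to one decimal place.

With known observation variance, the Normal–Normal posterior has precision τ_n = τ₀ + n/σ² and mean μ_n = (τ₀μ₀ + (n/σ²)x̄)/τ_n.
Here τ₀ = 1/312.0 = 0.003205 and τ_data = 4/202.6 = 0.019743, so τ_n = 0.022948.
Rearranging for μ₀: μ₀ = (μ_n·τ_n − τ_data·x̄)/τ₀ = (404.7779·0.022948 − 0.019743·378.8) / 0.003205 = 1.810195/0.003205 ≈ 564.8.

μ₀ = 564.8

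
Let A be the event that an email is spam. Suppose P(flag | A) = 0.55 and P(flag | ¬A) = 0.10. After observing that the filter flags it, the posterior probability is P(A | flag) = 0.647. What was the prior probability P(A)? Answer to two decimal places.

In odds form, posterior odds = prior odds × likelihood ratio, so prior odds = posterior odds ÷ LR.
Posterior odds = 0.647/(1−0.647) = 1.8329. LR = 0.55/0.10 = 5.5000.
Prior odds = 1.8329/5.5000 = 0.3333, so P(A) = 0.3333/(1+0.3333) ≈ 0.25.

P(A) = 0.25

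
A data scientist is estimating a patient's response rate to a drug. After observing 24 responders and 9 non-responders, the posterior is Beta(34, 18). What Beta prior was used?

A Beta(α, β) prior with s successes and f failures in binomial data gives a Beta(α+s, β+f) posterior.
Subtract the data counts: 34−24=10, 18−9=9.

Beta(10, 9)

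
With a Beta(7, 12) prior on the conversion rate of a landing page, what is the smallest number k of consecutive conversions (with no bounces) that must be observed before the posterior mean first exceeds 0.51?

k = 6

After k conversions and 0 bounces the posterior is Beta(7+k, 12), with mean (7+k)/(7+12+k).
Set (7+k)/(19+k) > 0.51 and solve: k > (0.51·19 − 7)/(1 − 0.51) = 5.490.
The smallest integer exceeding 5.490 is 6, and checking k=6: (13)/(25) = 0.5200 > 0.51.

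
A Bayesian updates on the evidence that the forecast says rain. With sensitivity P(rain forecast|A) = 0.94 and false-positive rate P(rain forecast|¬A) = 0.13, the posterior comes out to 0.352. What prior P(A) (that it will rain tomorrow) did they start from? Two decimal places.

Bayes' rule in odds form gives O(A|E) = O(A)·[P(E|A)/P(E|¬A)], hence O(A) = O(A|E)/LR.
Posterior odds = 0.352/(1−0.352) = 0.5432. LR = 0.94/0.13 = 7.2308.
Prior odds = 0.5432/7.2308 = 0.0751, so P(A) = 0.0751/(1+0.0751) ≈ 0.07.

P(A) = 0.07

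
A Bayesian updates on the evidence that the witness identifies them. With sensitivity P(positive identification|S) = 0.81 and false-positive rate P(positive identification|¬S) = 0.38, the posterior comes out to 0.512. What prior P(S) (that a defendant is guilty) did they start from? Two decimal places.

Bayes' rule in odds form gives O(S|E) = O(S)·[P(E|S)/P(E|¬S)], hence O(S) = O(S|E)/LR.
Posterior odds = 0.512/(1−0.512) = 1.0492. LR = 0.81/0.38 = 2.1316.
Prior odds = 1.0492/2.1316 = 0.4922, so P(S) = 0.4922/(1+0.4922) ≈ 0.33.

P(S) = 0.33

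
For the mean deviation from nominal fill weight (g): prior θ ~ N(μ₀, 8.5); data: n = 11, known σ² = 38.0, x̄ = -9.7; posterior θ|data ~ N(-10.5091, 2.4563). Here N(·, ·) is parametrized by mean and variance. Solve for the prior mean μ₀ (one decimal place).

With known observation variance, the Normal–Normal posterior has precision τ_n = τ₀ + n/σ² and mean μ_n = (τ₀μ₀ + (n/σ²)x̄)/τ_n.
Here τ₀ = 1/8.5 = 0.117647 and τ_data = 11/38.0 = 0.289474, so τ_n = 0.407121.
Rearranging for μ₀: μ₀ = (μ_n·τ_n − τ_data·x̄)/τ₀ = (-10.5091·0.407121 − 0.289474·-9.7) / 0.117647 = -1.470578/0.117647 ≈ -12.5.

μ₀ = -12.5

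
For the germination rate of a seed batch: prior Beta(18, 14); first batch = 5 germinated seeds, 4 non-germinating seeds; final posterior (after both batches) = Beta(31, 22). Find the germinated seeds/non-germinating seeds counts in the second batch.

Because Beta–binomial updating is additive in the counts, the combined data contributed (α_post−α_prior, β_post−β_prior) successes and failures.
Total across both batches: 31−18=13 germinated seeds, 22−14=8 non-germinating seeds.
Subtract the first batch: 13−5=8 germinated seeds and 8−4=4 non-germinating seeds.

8 germinated seeds and 4 non-germinating seeds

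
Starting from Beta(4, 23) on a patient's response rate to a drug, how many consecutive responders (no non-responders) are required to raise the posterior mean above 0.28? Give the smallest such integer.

k = 5

After k responders and 0 non-responders the posterior is Beta(4+k, 23), with mean (4+k)/(4+23+k).
Set (4+k)/(27+k) > 0.28 and solve: k > (0.28·27 − 4)/(1 − 0.28) = 4.944.
The smallest integer exceeding 4.944 is 5, and checking k=5: (9)/(32) = 0.2812 > 0.28.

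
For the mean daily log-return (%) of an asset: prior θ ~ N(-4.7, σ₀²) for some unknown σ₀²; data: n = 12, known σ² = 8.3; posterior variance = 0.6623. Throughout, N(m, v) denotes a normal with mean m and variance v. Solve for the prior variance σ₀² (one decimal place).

For the Normal–Normal model with known σ², precisions add: τ_n = τ₀ + n/σ².
So 1/σ₀² = 1/0.6623 − 12/8.3 = 1.509890 − 1.445783 = 0.064107.
Hence σ₀² = 1/0.064107 ≈ 15.6.

σ₀² = 15.6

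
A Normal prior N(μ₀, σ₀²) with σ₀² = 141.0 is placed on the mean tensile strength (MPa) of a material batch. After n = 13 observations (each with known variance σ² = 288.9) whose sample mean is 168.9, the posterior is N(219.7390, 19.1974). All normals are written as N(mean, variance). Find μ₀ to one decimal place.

μ₀ = 542.3

The posterior mean is a precision-weighted average: μ_n = (τ₀μ₀ + τ_data·x̄)/(τ₀+τ_data), with τ₀=1/σ₀² and τ_data=n/σ².
Here τ₀ = 1/141.0 = 0.007092 and τ_data = 13/288.9 = 0.044998, so τ_n = 0.052090.
Rearranging for μ₀: μ₀ = (μ_n·τ_n − τ_data·x̄)/τ₀ = (219.7390·0.052090 − 0.044998·168.9) / 0.007092 = 3.846042/0.007092 ≈ 542.3.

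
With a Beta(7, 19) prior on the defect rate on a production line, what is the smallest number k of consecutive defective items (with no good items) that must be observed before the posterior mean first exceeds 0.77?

k = 57

After k defective items and 0 good items the posterior is Beta(7+k, 19), with mean (7+k)/(7+19+k).
Set (7+k)/(26+k) > 0.77 and solve: k > (0.77·26 − 7)/(1 − 0.77) = 56.609.
The smallest integer exceeding 56.609 is 57.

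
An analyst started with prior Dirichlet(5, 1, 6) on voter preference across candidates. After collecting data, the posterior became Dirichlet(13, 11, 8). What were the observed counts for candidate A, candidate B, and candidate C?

counts (8, 10, 2)

For a Dirichlet(α) prior with multinomial counts c, the posterior is Dirichlet(α + c) componentwise.
Counts are posterior − prior componentwise: 13−5=8, 11−1=10, 8−6=2.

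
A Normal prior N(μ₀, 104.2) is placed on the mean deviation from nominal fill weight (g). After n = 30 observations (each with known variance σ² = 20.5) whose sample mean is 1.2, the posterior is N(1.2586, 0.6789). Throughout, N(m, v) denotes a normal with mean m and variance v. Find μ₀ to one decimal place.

With known observation variance, the Normal–Normal posterior has precision τ_n = τ₀ + n/σ² and mean μ_n = (τ₀μ₀ + (n/σ²)x̄)/τ_n.
Here τ₀ = 1/104.2 = 0.009597 and τ_data = 30/20.5 = 1.463415, so τ_n = 1.473012.
Rearranging for μ₀: μ₀ = (μ_n·τ_n − τ_data·x̄)/τ₀ = (1.2586·1.473012 − 1.463415·1.2) / 0.009597 = 0.097835/0.009597 ≈ 10.2.

μ₀ = 10.2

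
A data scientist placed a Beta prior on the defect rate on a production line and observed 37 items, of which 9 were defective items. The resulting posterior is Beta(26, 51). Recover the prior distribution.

Under Beta–binomial conjugacy the posterior parameters are (α+s, β+f).
So α = 26 − 9 = 17 and β = 51 − 28 = 23.

Beta(17, 23)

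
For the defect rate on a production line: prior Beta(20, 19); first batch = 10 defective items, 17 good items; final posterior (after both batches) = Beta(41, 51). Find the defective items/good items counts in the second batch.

11 defective items and 15 good items

Sequential conjugate updates are equivalent to a single update on the pooled data, so total successes = posterior α − prior α and total failures = posterior β − prior β.
Total across both batches: 41−20=21 defective items, 51−19=32 good items.
Subtract the first batch: 21−10=11 defective items and 32−17=15 good items.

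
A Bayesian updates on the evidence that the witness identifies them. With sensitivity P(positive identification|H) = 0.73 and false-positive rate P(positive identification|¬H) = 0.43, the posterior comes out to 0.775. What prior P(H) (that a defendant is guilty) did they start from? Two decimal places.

P(H) = 0.67

In odds form, posterior odds = prior odds × likelihood ratio, so prior odds = posterior odds ÷ LR.
Posterior odds = 0.775/(1−0.775) = 3.4444. LR = 0.73/0.43 = 1.6977.
Prior odds = 3.4444/1.6977 = 2.0289, so P(H) = 2.0289/(1+2.0289) ≈ 0.67.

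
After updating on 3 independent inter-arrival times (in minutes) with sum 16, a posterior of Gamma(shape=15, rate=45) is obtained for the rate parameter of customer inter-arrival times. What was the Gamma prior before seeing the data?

For an exponential likelihood with a Gamma(α, β) prior on the rate, n observations with total T give posterior Gamma(α+n, β+T).
So α = 15 − 3 = 12 and β = 45 − 16 = 29.

Gamma(shape=12, rate=29)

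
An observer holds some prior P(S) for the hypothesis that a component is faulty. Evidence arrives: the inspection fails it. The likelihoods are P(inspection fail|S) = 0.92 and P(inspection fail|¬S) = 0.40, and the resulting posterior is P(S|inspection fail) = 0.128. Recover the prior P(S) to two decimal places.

P(S) = 0.06

In odds form, posterior odds = prior odds × likelihood ratio, so prior odds = posterior odds ÷ LR.
Posterior odds = 0.128/(1−0.128) = 0.1468. LR = 0.92/0.40 = 2.3000.
Prior odds = 0.1468/2.3000 = 0.0638, so P(S) = 0.0638/(1+0.0638) ≈ 0.06.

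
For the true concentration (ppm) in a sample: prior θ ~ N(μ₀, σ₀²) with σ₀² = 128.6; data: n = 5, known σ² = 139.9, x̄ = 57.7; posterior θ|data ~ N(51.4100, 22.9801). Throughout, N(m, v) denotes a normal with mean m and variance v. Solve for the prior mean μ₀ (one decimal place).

μ₀ = 22.5

With known observation variance, the Normal–Normal posterior has precision τ_n = τ₀ + n/σ² and mean μ_n = (τ₀μ₀ + (n/σ²)x̄)/τ_n.
Here τ₀ = 1/128.6 = 0.007776 and τ_data = 5/139.9 = 0.035740, so τ_n = 0.043516.
Rearranging for μ₀: μ₀ = (μ_n·τ_n − τ_data·x̄)/τ₀ = (51.4100·0.043516 − 0.035740·57.7) / 0.007776 = 0.174960/0.007776 ≈ 22.5.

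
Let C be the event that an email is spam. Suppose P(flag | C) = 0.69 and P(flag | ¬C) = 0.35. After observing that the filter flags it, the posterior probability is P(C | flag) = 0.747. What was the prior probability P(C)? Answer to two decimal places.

P(C) = 0.60

In odds form, posterior odds = prior odds × likelihood ratio, so prior odds = posterior odds ÷ LR.
Posterior odds = 0.747/(1−0.747) = 2.9526. LR = 0.69/0.35 = 1.9714.
Prior odds = 2.9526/1.9714 = 1.4977, so P(C) = 1.4977/(1+1.4977) ≈ 0.60.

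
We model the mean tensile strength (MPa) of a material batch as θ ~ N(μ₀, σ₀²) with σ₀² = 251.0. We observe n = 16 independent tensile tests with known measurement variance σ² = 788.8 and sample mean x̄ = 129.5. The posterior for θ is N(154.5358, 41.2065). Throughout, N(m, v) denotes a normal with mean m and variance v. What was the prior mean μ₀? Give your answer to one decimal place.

μ₀ = 282.0

With known observation variance, the Normal–Normal posterior has precision τ_n = τ₀ + n/σ² and mean μ_n = (τ₀μ₀ + (n/σ²)x̄)/τ_n.
Here τ₀ = 1/251.0 = 0.003984 and τ_data = 16/788.8 = 0.020284, so τ_n = 0.024268.
Rearranging for μ₀: μ₀ = (μ_n·τ_n − τ_data·x̄)/τ₀ = (154.5358·0.024268 − 0.020284·129.5) / 0.003984 = 1.123497/0.003984 ≈ 282.0.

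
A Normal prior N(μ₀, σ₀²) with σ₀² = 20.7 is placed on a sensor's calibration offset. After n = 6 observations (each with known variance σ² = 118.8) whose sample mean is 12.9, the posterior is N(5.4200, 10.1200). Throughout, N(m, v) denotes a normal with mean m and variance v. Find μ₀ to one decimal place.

The posterior mean is a precision-weighted average: μ_n = (τ₀μ₀ + τ_data·x̄)/(τ₀+τ_data), with τ₀=1/σ₀² and τ_data=n/σ².
Here τ₀ = 1/20.7 = 0.048309 and τ_data = 6/118.8 = 0.050505, so τ_n = 0.098814.
Rearranging for μ₀: μ₀ = (μ_n·τ_n − τ_data·x̄)/τ₀ = (5.4200·0.098814 − 0.050505·12.9) / 0.048309 = -0.115943/0.048309 ≈ -2.4.

μ₀ = -2.4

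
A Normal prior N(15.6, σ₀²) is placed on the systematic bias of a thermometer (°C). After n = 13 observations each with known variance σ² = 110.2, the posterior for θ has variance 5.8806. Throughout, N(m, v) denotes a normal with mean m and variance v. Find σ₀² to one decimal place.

σ₀² = 19.2

For the Normal–Normal model with known σ², precisions add: τ_n = τ₀ + n/σ².
So 1/σ₀² = 1/5.8806 − 13/110.2 = 0.170051 − 0.117967 = 0.052084.
Hence σ₀² = 1/0.052084 ≈ 19.2.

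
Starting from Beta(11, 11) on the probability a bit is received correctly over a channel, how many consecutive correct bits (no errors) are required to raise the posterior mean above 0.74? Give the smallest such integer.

k = 21

After k correct bits and 0 errors the posterior is Beta(11+k, 11), with mean (11+k)/(11+11+k).
Set (11+k)/(22+k) > 0.74 and solve: k > (0.74·22 − 11)/(1 − 0.74) = 20.308.
The smallest integer exceeding 20.308 is 21.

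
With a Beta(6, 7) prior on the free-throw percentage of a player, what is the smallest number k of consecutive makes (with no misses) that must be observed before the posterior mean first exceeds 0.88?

After k makes and 0 misses the posterior is Beta(6+k, 7), with mean (6+k)/(6+7+k).
Set (6+k)/(13+k) > 0.88 and solve: k > (0.88·13 − 6)/(1 − 0.88) = 45.333.
The smallest integer exceeding 45.333 is 46, and checking k=46: (52)/(59) = 0.8814 > 0.88.

k = 46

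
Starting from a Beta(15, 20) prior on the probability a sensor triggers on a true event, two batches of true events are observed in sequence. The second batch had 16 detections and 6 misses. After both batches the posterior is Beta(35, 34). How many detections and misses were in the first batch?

Sequential conjugate updates are equivalent to a single update on the pooled data, so total successes = posterior α − prior α and total failures = posterior β − prior β.
Total across both batches: 35−15=20 detections, 34−20=14 misses.
Subtract the second batch: 20−16=4 detections and 14−6=8 misses.

4 detections and 8 misses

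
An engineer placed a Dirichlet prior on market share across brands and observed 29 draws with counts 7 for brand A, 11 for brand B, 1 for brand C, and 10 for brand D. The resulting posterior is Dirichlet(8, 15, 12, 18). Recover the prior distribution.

For a Dirichlet(α) prior with multinomial counts c, the posterior is Dirichlet(α + c) componentwise.
Subtract each count from the matching posterior parameter: 8−7=1, 15−11=4, 12−1=11, 18−10=8.

Dirichlet(1, 4, 11, 8)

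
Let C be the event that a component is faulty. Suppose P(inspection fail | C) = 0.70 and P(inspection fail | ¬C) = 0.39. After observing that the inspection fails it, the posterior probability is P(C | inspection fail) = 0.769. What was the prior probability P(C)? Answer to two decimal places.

Bayes' rule in odds form gives O(C|E) = O(C)·[P(E|C)/P(E|¬C)], hence O(C) = O(C|E)/LR.
Posterior odds = 0.769/(1−0.769) = 3.3290. LR = 0.70/0.39 = 1.7949.
Prior odds = 3.3290/1.7949 = 1.8547, so P(C) = 1.8547/(1+1.8547) ≈ 0.65.

P(C) = 0.65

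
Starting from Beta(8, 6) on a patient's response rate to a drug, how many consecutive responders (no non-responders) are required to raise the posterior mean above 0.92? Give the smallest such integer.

k = 62

After k responders and 0 non-responders the posterior is Beta(8+k, 6), with mean (8+k)/(8+6+k).
Set (8+k)/(14+k) > 0.92 and solve: k > (0.92·14 − 8)/(1 − 0.92) = 61.000.
The smallest integer exceeding 61.000 is 62, and checking k=62: (70)/(76) = 0.9211 > 0.92.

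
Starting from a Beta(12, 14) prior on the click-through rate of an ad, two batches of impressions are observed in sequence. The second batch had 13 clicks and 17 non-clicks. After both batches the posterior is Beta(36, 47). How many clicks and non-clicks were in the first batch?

Sequential conjugate updates are equivalent to a single update on the pooled data, so total successes = posterior α − prior α and total failures = posterior β − prior β.
Total across both batches: 36−12=24 clicks, 47−14=33 non-clicks.
Subtract the second batch: 24−13=11 clicks and 33−17=16 non-clicks.

11 clicks and 16 non-clicks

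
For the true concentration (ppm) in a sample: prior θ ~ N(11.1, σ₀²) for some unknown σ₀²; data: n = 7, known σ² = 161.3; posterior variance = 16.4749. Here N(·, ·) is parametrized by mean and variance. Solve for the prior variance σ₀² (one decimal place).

σ₀² = 57.8

Posterior precision equals prior precision plus data precision: 1/σ_n² = 1/σ₀² + n/σ².
So 1/σ₀² = 1/16.4749 − 7/161.3 = 0.060698 − 0.043397 = 0.017301.
Hence σ₀² = 1/0.017301 ≈ 57.8.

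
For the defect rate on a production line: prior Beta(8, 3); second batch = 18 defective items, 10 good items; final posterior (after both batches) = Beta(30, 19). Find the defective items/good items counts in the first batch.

Sequential conjugate updates are equivalent to a single update on the pooled data, so total successes = posterior α − prior α and total failures = posterior β − prior β.
Total across both batches: 30−8=22 defective items, 19−3=16 good items.
Subtract the second batch: 22−18=4 defective items and 16−10=6 good items.

4 defective items and 6 good items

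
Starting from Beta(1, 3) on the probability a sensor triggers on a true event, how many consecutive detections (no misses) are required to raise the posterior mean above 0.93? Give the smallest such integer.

k = 39

After k detections and 0 misses the posterior is Beta(1+k, 3), with mean (1+k)/(1+3+k).
Set (1+k)/(4+k) > 0.93 and solve: k > (0.93·4 − 1)/(1 − 0.93) = 38.857.
The smallest integer exceeding 38.857 is 39.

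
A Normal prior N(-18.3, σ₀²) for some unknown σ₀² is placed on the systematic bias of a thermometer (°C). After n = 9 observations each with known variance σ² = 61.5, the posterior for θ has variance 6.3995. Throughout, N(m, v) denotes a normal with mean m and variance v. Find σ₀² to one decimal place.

For the Normal–Normal model with known σ², precisions add: τ_n = τ₀ + n/σ².
So 1/σ₀² = 1/6.3995 − 9/61.5 = 0.156262 − 0.146341 = 0.009921.
Hence σ₀² = 1/0.009921 ≈ 100.8.

σ₀² = 100.8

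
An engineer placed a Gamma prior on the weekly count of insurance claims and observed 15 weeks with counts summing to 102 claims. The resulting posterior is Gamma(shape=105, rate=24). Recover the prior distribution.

Gamma(shape=3, rate=9)

Gamma–Poisson conjugacy: posterior shape = α + Σxᵢ, posterior rate = β + n.
So α = 105 − 102 = 3 and β = 24 − 15 = 9.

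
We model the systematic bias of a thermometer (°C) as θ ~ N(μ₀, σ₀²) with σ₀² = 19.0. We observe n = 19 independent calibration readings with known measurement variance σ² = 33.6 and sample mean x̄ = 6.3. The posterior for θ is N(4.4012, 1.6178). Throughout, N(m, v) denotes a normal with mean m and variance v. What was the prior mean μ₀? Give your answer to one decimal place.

The posterior mean is a precision-weighted average: μ_n = (τ₀μ₀ + τ_data·x̄)/(τ₀+τ_data), with τ₀=1/σ₀² and τ_data=n/σ².
Here τ₀ = 1/19.0 = 0.052632 and τ_data = 19/33.6 = 0.565476, so τ_n = 0.618108.
Rearranging for μ₀: μ₀ = (μ_n·τ_n − τ_data·x̄)/τ₀ = (4.4012·0.618108 − 0.565476·6.3) / 0.052632 = -0.842082/0.052632 ≈ -16.0.

μ₀ = -16.0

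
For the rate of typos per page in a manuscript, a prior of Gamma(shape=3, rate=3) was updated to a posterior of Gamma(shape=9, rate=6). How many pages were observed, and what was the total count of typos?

n = 3 pages with total 6 typos

Gamma–Poisson conjugacy: posterior shape = α + Σxᵢ, posterior rate = β + n.
Matching: Σxᵢ = 9 − 3 = 6 and n = 6 − 3 = 3.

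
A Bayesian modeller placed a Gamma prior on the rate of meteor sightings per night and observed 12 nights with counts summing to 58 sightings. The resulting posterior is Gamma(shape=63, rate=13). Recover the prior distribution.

Gamma(shape=5, rate=1)

A Gamma(α, β) prior (rate parametrization) on a Poisson rate with n observations summing to S gives posterior Gamma(α+S, β+n).
So α = 63 − 58 = 5 and β = 13 − 12 = 1.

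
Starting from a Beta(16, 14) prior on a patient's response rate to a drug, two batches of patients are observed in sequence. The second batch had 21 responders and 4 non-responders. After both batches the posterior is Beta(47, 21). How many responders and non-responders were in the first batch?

10 responders and 3 non-responders

Because Beta–binomial updating is additive in the counts, the combined data contributed (α_post−α_prior, β_post−β_prior) successes and failures.
Total across both batches: 47−16=31 responders, 21−14=7 non-responders.
Subtract the second batch: 31−21=10 responders and 7−4=3 non-responders.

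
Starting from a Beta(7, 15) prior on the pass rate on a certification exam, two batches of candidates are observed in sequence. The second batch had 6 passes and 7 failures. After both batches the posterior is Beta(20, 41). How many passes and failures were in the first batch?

Because Beta–binomial updating is additive in the counts, the combined data contributed (α_post−α_prior, β_post−β_prior) successes and failures.
Total across both batches: 20−7=13 passes, 41−15=26 failures.
Subtract the second batch: 13−6=7 passes and 26−7=19 failures.

7 passes and 19 failures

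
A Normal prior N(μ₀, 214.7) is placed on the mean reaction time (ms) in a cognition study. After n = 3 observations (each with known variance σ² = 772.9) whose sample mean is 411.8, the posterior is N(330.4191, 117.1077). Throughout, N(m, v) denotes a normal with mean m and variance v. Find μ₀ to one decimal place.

μ₀ = 262.6

The posterior mean is a precision-weighted average: μ_n = (τ₀μ₀ + τ_data·x̄)/(τ₀+τ_data), with τ₀=1/σ₀² and τ_data=n/σ².
Here τ₀ = 1/214.7 = 0.004658 and τ_data = 3/772.9 = 0.003881, so τ_n = 0.008539.
Rearranging for μ₀: μ₀ = (μ_n·τ_n − τ_data·x̄)/τ₀ = (330.4191·0.008539 − 0.003881·411.8) / 0.004658 = 1.223253/0.004658 ≈ 262.6.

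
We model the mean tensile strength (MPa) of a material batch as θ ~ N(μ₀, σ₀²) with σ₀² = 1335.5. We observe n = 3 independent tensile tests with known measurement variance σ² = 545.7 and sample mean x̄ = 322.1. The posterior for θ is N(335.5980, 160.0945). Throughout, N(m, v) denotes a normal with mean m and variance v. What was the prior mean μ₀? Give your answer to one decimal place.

μ₀ = 434.7

The posterior mean is a precision-weighted average: μ_n = (τ₀μ₀ + τ_data·x̄)/(τ₀+τ_data), with τ₀=1/σ₀² and τ_data=n/σ².
Here τ₀ = 1/1335.5 = 0.000749 and τ_data = 3/545.7 = 0.005498, so τ_n = 0.006247.
Rearranging for μ₀: μ₀ = (μ_n·τ_n − τ_data·x̄)/τ₀ = (335.5980·0.006247 − 0.005498·322.1) / 0.000749 = 0.325575/0.000749 ≈ 434.7.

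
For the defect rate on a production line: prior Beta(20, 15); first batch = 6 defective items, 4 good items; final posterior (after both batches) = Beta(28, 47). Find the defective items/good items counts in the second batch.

2 defective items and 28 good items

Sequential conjugate updates are equivalent to a single update on the pooled data, so total successes = posterior α − prior α and total failures = posterior β − prior β.
Total across both batches: 28−20=8 defective items, 47−15=32 good items.
Subtract the first batch: 8−6=2 defective items and 32−4=28 good items.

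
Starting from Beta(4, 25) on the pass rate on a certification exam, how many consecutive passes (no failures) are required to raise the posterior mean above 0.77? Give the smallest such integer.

k = 80

After k passes and 0 failures the posterior is Beta(4+k, 25), with mean (4+k)/(4+25+k).
Set (4+k)/(29+k) > 0.77 and solve: k > (0.77·29 − 4)/(1 − 0.77) = 79.696.
The smallest integer exceeding 79.696 is 80, and checking k=80: (84)/(109) = 0.7706 > 0.77.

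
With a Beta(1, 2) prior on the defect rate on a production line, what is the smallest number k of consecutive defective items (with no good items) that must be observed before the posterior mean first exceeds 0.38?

k = 1

After k defective items and 0 good items the posterior is Beta(1+k, 2), with mean (1+k)/(1+2+k).
Set (1+k)/(3+k) > 0.38 and solve: k > (0.38·3 − 1)/(1 − 0.38) = 0.226.
The smallest integer exceeding 0.226 is 1.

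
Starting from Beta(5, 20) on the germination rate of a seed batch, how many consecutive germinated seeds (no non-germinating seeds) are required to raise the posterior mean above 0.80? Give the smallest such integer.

k = 76

After k germinated seeds and 0 non-germinating seeds the posterior is Beta(5+k, 20), with mean (5+k)/(5+20+k).
Set (5+k)/(25+k) > 0.80 and solve: k > (0.80·25 − 5)/(1 − 0.80) = 75.000.
The smallest integer exceeding 75.000 is 76.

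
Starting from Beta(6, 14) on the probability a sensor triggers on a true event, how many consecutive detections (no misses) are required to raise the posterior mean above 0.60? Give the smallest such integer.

After k detections and 0 misses the posterior is Beta(6+k, 14), with mean (6+k)/(6+14+k).
Set (6+k)/(20+k) > 0.60 and solve: k > (0.60·20 − 6)/(1 − 0.60) = 15.000.
The smallest integer exceeding 15.000 is 16, and checking k=16: (22)/(36) = 0.6111 > 0.60.

k = 16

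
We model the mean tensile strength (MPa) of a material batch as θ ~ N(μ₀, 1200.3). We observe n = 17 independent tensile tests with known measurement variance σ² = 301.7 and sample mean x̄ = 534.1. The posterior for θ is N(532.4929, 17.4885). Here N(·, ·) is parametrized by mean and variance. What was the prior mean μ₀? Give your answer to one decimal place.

The posterior mean is a precision-weighted average: μ_n = (τ₀μ₀ + τ_data·x̄)/(τ₀+τ_data), with τ₀=1/σ₀² and τ_data=n/σ².
Here τ₀ = 1/1200.3 = 0.000833 and τ_data = 17/301.7 = 0.056347, so τ_n = 0.057180.
Rearranging for μ₀: μ₀ = (μ_n·τ_n − τ_data·x̄)/τ₀ = (532.4929·0.057180 − 0.056347·534.1) / 0.000833 = 0.353011/0.000833 ≈ 423.8.

μ₀ = 423.8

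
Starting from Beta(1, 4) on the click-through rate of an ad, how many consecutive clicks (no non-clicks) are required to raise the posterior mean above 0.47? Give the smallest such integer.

k = 3

After k clicks and 0 non-clicks the posterior is Beta(1+k, 4), with mean (1+k)/(1+4+k).
Set (1+k)/(5+k) > 0.47 and solve: k > (0.47·5 − 1)/(1 − 0.47) = 2.547.
The smallest integer exceeding 2.547 is 3, and checking k=3: (4)/(8) = 0.5000 > 0.47.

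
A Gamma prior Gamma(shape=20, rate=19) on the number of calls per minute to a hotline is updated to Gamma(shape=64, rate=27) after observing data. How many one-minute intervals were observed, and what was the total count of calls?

A Gamma(α, β) prior (rate parametrization) on a Poisson rate with n observations summing to S gives posterior Gamma(α+S, β+n).
Matching: Σxᵢ = 64 − 20 = 44 and n = 27 − 19 = 8.

n = 8 one-minute intervals with total 44 calls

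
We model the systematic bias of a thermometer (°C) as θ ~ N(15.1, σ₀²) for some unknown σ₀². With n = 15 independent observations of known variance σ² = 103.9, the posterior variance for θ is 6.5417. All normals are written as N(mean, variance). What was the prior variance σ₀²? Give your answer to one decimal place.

σ₀² = 117.7

For the Normal–Normal model with known σ², precisions add: τ_n = τ₀ + n/σ².
So 1/σ₀² = 1/6.5417 − 15/103.9 = 0.152865 − 0.144370 = 0.008495.
Hence σ₀² = 1/0.008495 ≈ 117.7.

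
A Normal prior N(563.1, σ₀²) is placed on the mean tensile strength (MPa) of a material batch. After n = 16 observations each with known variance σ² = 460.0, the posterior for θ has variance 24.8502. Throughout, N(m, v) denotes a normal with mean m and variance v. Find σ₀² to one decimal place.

Posterior precision equals prior precision plus data precision: 1/σ_n² = 1/σ₀² + n/σ².
So 1/σ₀² = 1/24.8502 − 16/460.0 = 0.040241 − 0.034783 = 0.005458.
Hence σ₀² = 1/0.005458 ≈ 183.2.

σ₀² = 183.2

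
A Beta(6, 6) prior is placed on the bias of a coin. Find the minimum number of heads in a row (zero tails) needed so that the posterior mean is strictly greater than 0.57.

After k heads and 0 tails the posterior is Beta(6+k, 6), with mean (6+k)/(6+6+k).
Set (6+k)/(12+k) > 0.57 and solve: k > (0.57·12 − 6)/(1 − 0.57) = 1.953.
The smallest integer exceeding 1.953 is 2.

k = 2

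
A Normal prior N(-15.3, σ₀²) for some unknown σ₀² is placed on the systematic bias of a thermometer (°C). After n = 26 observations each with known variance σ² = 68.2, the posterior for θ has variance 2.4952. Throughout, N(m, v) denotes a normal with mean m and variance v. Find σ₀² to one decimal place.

σ₀² = 51.2

Posterior precision equals prior precision plus data precision: 1/σ_n² = 1/σ₀² + n/σ².
So 1/σ₀² = 1/2.4952 − 26/68.2 = 0.400769 − 0.381232 = 0.019537.
Hence σ₀² = 1/0.019537 ≈ 51.2.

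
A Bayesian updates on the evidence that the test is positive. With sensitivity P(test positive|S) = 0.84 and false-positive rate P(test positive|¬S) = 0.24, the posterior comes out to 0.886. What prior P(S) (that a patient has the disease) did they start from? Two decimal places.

P(S) = 0.69

Bayes' rule in odds form gives O(S|E) = O(S)·[P(E|S)/P(E|¬S)], hence O(S) = O(S|E)/LR.
Posterior odds = 0.886/(1−0.886) = 7.7719. LR = 0.84/0.24 = 3.5000.
Prior odds = 7.7719/3.5000 = 2.2205, so P(S) = 2.2205/(1+2.2205) ≈ 0.69.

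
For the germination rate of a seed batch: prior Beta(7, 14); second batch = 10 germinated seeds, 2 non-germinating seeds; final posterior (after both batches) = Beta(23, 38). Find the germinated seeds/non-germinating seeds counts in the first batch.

6 germinated seeds and 22 non-germinating seeds

Because Beta–binomial updating is additive in the counts, the combined data contributed (α_post−α_prior, β_post−β_prior) successes and failures.
Total across both batches: 23−7=16 germinated seeds, 38−14=24 non-germinating seeds.
Subtract the second batch: 16−10=6 germinated seeds and 24−2=22 non-germinating seeds.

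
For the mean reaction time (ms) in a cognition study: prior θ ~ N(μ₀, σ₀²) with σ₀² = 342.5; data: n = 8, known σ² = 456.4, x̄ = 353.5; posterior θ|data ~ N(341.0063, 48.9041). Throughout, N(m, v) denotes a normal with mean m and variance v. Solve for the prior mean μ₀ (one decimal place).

The posterior mean is a precision-weighted average: μ_n = (τ₀μ₀ + τ_data·x̄)/(τ₀+τ_data), with τ₀=1/σ₀² and τ_data=n/σ².
Here τ₀ = 1/342.5 = 0.002920 and τ_data = 8/456.4 = 0.017528, so τ_n = 0.020448.
Rearranging for μ₀: μ₀ = (μ_n·τ_n − τ_data·x̄)/τ₀ = (341.0063·0.020448 − 0.017528·353.5) / 0.002920 = 0.776749/0.002920 ≈ 266.0.

μ₀ = 266.0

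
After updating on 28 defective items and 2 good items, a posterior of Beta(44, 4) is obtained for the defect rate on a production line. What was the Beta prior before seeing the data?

Beta(16, 2)

A Beta(a, b) prior with s successes and f failures in binomial data gives a Beta(a+s, b+f) posterior.
Subtract the data counts: 44−28=16, 4−2=2.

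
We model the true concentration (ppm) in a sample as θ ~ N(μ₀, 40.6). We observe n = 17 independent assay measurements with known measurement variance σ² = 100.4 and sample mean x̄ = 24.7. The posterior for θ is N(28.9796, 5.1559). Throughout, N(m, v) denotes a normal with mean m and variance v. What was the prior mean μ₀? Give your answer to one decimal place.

μ₀ = 58.4

The posterior mean is a precision-weighted average: μ_n = (τ₀μ₀ + τ_data·x̄)/(τ₀+τ_data), with τ₀=1/σ₀² and τ_data=n/σ².
Here τ₀ = 1/40.6 = 0.024631 and τ_data = 17/100.4 = 0.169323, so τ_n = 0.193954.
Rearranging for μ₀: μ₀ = (μ_n·τ_n − τ_data·x̄)/τ₀ = (28.9796·0.193954 − 0.169323·24.7) / 0.024631 = 1.438431/0.024631 ≈ 58.4.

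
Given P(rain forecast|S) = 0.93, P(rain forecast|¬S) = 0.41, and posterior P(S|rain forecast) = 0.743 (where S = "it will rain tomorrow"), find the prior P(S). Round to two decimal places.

P(S) = 0.56

Bayes' rule in odds form gives O(S|E) = O(S)·[P(E|S)/P(E|¬S)], hence O(S) = O(S|E)/LR.
Posterior odds = 0.743/(1−0.743) = 2.8911. LR = 0.93/0.41 = 2.2683.
Prior odds = 2.8911/2.2683 = 1.2746, so P(S) = 1.2746/(1+1.2746) ≈ 0.56.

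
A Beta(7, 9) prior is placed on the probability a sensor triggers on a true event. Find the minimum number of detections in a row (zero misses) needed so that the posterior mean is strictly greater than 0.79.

k = 27

After k detections and 0 misses the posterior is Beta(7+k, 9), with mean (7+k)/(7+9+k).
Set (7+k)/(16+k) > 0.79 and solve: k > (0.79·16 − 7)/(1 − 0.79) = 26.857.
The smallest integer exceeding 26.857 is 27, and checking k=27: (34)/(43) = 0.7907 > 0.79.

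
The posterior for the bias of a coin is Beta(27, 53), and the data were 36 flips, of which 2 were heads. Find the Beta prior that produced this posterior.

Beta is conjugate to the binomial likelihood: posterior = Beta(a+s, b+f).
So a = 27 − 2 = 25 and b = 53 − 34 = 19.

Beta(25, 19)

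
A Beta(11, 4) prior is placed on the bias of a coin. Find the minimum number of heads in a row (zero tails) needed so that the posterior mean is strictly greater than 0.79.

After k heads and 0 tails the posterior is Beta(11+k, 4), with mean (11+k)/(11+4+k).
Set (11+k)/(15+k) > 0.79 and solve: k > (0.79·15 − 11)/(1 − 0.79) = 4.048.
The smallest integer exceeding 4.048 is 5, and checking k=5: (16)/(20) = 0.8000 > 0.79.

k = 5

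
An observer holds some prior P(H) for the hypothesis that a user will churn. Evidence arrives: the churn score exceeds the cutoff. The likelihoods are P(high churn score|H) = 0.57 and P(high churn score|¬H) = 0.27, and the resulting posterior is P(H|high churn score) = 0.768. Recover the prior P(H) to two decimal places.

In odds form, posterior odds = prior odds × likelihood ratio, so prior odds = posterior odds ÷ LR.
Posterior odds = 0.768/(1−0.768) = 3.3103. LR = 0.57/0.27 = 2.1111.
Prior odds = 3.3103/2.1111 = 1.5680, so P(H) = 1.5680/(1+1.5680) ≈ 0.61.

P(H) = 0.61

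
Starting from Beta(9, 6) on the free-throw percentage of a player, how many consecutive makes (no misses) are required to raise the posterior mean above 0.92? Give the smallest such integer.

k = 61

After k makes and 0 misses the posterior is Beta(9+k, 6), with mean (9+k)/(9+6+k).
Set (9+k)/(15+k) > 0.92 and solve: k > (0.92·15 − 9)/(1 − 0.92) = 60.000.
The smallest integer exceeding 60.000 is 61.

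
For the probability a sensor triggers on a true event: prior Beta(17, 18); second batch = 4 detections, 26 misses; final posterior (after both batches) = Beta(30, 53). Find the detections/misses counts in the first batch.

9 detections and 9 misses

Because Beta–binomial updating is additive in the counts, the combined data contributed (α_post−α_prior, β_post−β_prior) successes and failures.
Total across both batches: 30−17=13 detections, 53−18=35 misses.
Subtract the second batch: 13−4=9 detections and 35−26=9 misses.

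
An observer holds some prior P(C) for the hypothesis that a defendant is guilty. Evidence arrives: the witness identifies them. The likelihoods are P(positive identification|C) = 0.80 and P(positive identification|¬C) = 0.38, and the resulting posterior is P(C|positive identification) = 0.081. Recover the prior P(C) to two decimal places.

In odds form, posterior odds = prior odds × likelihood ratio, so prior odds = posterior odds ÷ LR.
Posterior odds = 0.081/(1−0.081) = 0.0881. LR = 0.80/0.38 = 2.1053.
Prior odds = 0.0881/2.1053 = 0.0418, so P(C) = 0.0418/(1+0.0418) ≈ 0.04.

P(C) = 0.04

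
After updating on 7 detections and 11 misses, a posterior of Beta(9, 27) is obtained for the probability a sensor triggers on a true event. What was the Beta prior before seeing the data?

Beta(2, 16)

Beta is conjugate to the binomial likelihood: posterior = Beta(a+s, b+f).
Subtract the data counts: 9−7=2, 27−11=16.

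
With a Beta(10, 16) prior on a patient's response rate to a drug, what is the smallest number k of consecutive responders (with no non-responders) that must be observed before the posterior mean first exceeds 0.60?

After k responders and 0 non-responders the posterior is Beta(10+k, 16), with mean (10+k)/(10+16+k).
Set (10+k)/(26+k) > 0.60 and solve: k > (0.60·26 − 10)/(1 − 0.60) = 14.000.
The smallest integer exceeding 14.000 is 15, and checking k=15: (25)/(41) = 0.6098 > 0.60.

k = 15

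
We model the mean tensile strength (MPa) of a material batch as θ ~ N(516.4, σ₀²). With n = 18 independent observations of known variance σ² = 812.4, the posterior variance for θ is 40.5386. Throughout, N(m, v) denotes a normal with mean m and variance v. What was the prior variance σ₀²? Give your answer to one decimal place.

σ₀² = 398.2

Posterior precision equals prior precision plus data precision: 1/σ_n² = 1/σ₀² + n/σ².
So 1/σ₀² = 1/40.5386 − 18/812.4 = 0.024668 − 0.022157 = 0.002511.
Hence σ₀² = 1/0.002511 ≈ 398.2.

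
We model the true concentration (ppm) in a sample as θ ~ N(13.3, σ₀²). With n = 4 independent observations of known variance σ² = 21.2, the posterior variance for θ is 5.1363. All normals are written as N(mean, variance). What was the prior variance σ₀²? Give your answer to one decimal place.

Posterior precision equals prior precision plus data precision: 1/σ_n² = 1/σ₀² + n/σ².
So 1/σ₀² = 1/5.1363 − 4/21.2 = 0.194693 − 0.188679 = 0.006014.
Hence σ₀² = 1/0.006014 ≈ 166.3.

σ₀² = 166.3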